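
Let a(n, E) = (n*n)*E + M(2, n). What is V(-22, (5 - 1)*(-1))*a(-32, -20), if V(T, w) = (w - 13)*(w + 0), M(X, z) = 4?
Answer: -1392368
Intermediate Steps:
V(T, w) = w*(-13 + w) (V(T, w) = (-13 + w)*w = w*(-13 + w))
a(n, E) = 4 + E*n² (a(n, E) = (n*n)*E + 4 = n²*E + 4 = E*n² + 4 = 4 + E*n²)
V(-22, (5 - 1)*(-1))*a(-32, -20) = (((5 - 1)*(-1))*(-13 + (5 - 1)*(-1)))*(4 - 20*(-32)²) = ((4*(-1))*(-13 + 4*(-1)))*(4 - 20*1024) = (-4*(-13 - 4))*(4 - 20480) = -4*(-17)*(-20476) = 68*(-20476) = -1392368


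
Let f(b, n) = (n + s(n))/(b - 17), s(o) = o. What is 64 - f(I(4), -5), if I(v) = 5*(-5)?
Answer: 1339/21 ≈ 63.762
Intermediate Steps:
I(v) = -25
f(b, n) = 2*n/(-17 + b) (f(b, n) = (n + n)/(b - 17) = (2*n)/(-17 + b) = 2*n/(-17 + b))
64 - f(I(4), -5) = 64 - 2*(-5)/(-17 - 25) = 64 - 2*(-5)/(-42) = 64 - 2*(-5)*(-1)/42 = 64 - 1*5/21 = 64 - 5/21 = 1339/21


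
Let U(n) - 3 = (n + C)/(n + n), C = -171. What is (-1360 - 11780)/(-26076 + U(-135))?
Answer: 98550/195539 ≈ 0.50399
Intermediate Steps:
U(n) = 3 + (-171 + n)/(2*n) (U(n) = 3 + (n - 171)/(n + n) = 3 + (-171 + n)/((2*n)) = 3 + (-171 + n)*(1/(2*n)) = 3 + (-171 + n)/(2*n))
(-1360 - 11780)/(-26076 + U(-135)) = (-1360 - 11780)/(-26076 + (½)*(-171 + 7*(-135))/(-135)) = -13140/(-26076 + (½)*(-1/135)*(-171 - 945)) = -13140/(-26076 + (½)*(-1/135)*(-1116)) = -13140/(-26076 + 62/15) = -13140/(-391078/15) = -13140*(-15/391078) = 98550/195539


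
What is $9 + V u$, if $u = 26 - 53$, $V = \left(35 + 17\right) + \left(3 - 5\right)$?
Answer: $-1341$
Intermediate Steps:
$V = 50$ ($V = 52 + \left(3 - 5\right) = 52 - 2 = 50$)
$u = -27$
$9 + V u = 9 + 50 \left(-27\right) = 9 - 1350 = -1341$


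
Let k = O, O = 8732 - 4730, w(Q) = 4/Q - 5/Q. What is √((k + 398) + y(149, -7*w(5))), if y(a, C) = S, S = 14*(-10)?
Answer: 2*√1065 ≈ 65.269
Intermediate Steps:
w(Q) = -1/Q
O = 4002
k = 4002
S = -140
y(a, C) = -140
√((k + 398) + y(149, -7*w(5))) = √((4002 + 398) - 140) = √(4400 - 140) = √4260 = 2*√1065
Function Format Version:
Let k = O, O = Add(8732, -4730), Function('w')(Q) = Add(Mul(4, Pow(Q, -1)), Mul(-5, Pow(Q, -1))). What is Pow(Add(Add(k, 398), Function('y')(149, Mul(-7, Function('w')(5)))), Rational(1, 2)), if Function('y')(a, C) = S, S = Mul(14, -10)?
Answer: Mul(2, Pow(1065, Rational(1, 2))) ≈ 65.269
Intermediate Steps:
Function('w')(Q) = Mul(-1, Pow(Q, -1))
O = 4002
k = 4002
S = -140
Function('y')(a, C) = -140
Pow(Add(Add(k, 398), Function('y')(149, Mul(-7, Function('w')(5)))), Rational(1, 2)) = Pow(Add(Add(4002, 398), -140), Rational(1, 2)) = Pow(Add(4400, -140), Rational(1, 2)) = Pow(4260, Rational(1, 2)) = Mul(2, Pow(1065, Rational(1, 2)))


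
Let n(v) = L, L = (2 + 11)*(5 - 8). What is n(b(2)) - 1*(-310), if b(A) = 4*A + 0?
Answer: 271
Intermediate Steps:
b(A) = 4*A
L = -39 (L = 13*(-3) = -39)
n(v) = -39
n(b(2)) - 1*(-310) = -39 - 1*(-310) = -39 + 310 = 271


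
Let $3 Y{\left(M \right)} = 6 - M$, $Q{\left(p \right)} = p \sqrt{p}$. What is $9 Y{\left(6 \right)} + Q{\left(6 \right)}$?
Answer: $6 \sqrt{6} \approx 14.697$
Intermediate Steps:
$Q{\left(p \right)} = p^{\frac{3}{2}}$
$Y{\left(M \right)} = 2 - \frac{M}{3}$ ($Y{\left(M \right)} = \frac{6 - M}{3} = 2 - \frac{M}{3}$)
$9 Y{\left(6 \right)} + Q{\left(6 \right)} = 9 \left(2 - 2\right) + 6^{\frac{3}{2}} = 9 \left(2 - 2\right) + 6 \sqrt{6} = 9 \cdot 0 + 6 \sqrt{6} = 0 + 6 \sqrt{6} = 6 \sqrt{6}$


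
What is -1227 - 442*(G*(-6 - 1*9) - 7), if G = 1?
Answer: 8497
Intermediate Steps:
-1227 - 442*(G*(-6 - 1*9) - 7) = -1227 - 442*(1*(-6 - 1*9) - 7) = -1227 - 442*(1*(-6 - 9) - 7) = -1227 - 442*(1*(-15) - 7) = -1227 - 442*(-15 - 7) = -1227 - 442*(-22) = -1227 + 9724 = 8497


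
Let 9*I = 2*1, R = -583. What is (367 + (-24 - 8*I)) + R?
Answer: -2176/9 ≈ -241.78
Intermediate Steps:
I = 2/9 (I = (2*1)/9 = (⅑)*2 = 2/9 ≈ 0.22222)
(367 + (-24 - 8*I)) + R = (367 + (-24 - 8*2/9)) - 583 = (367 + (-24 - 16/9)) - 583 = (367 - 232/9) - 583 = 3071/9 - 583 = -2176/9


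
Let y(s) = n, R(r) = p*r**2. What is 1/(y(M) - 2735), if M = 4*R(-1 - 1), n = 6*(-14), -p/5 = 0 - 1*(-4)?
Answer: -1/2819 ≈ -0.00035474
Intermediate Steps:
p = -20 (p = -5*(0 - 1*(-4)) = -5*(0 + 4) = -5*4 = -20)
R(r) = -20*r**2
n = -84
M = -320 (M = 4*(-20*(-1 - 1)**2) = 4*(-20*(-2)**2) = 4*(-20*4) = 4*(-80) = -320)
y(s) = -84
1/(y(M) - 2735) = 1/(-84 - 2735) = 1/(-2819) = -1/2819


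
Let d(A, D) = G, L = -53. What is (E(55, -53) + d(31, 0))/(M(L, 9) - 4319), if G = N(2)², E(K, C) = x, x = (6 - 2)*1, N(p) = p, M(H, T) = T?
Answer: -4/2155 ≈ -0.0018561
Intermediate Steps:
x = 4 (x = 4*1 = 4)
E(K, C) = 4
G = 4 (G = 2² = 4)
d(A, D) = 4
(E(55, -53) + d(31, 0))/(M(L, 9) - 4319) = (4 + 4)/(9 - 4319) = 8/(-4310) = 8*(-1/4310) = -4/2155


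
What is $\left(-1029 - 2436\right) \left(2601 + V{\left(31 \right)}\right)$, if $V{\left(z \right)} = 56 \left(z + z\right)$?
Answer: $-21042945$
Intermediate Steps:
$V{\left(z \right)} = 112 z$ ($V{\left(z \right)} = 56 \cdot 2 z = 112 z$)
$\left(-1029 - 2436\right) \left(2601 + V{\left(31 \right)}\right) = \left(-1029 - 2436\right) \left(2601 + 112 \cdot 31\right) = - 3465 \left(2601 + 3472\right) = \left(-3465\right) 6073 = -21042945$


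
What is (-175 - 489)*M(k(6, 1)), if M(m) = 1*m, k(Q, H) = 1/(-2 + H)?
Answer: 664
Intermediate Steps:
M(m) = m
(-175 - 489)*M(k(6, 1)) = (-175 - 489)/(-2 + 1) = -664/(-1) = -664*(-1) = 664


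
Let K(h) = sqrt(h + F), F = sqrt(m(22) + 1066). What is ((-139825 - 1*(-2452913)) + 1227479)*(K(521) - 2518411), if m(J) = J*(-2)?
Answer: -8916602879037 + 3540567*sqrt(521 + sqrt(1022)) ≈ -8.9165e+12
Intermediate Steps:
m(J) = -2*J
F = sqrt(1022) (F = sqrt(-2*22 + 1066) = sqrt(-44 + 1066) = sqrt(1022) ≈ 31.969)
K(h) = sqrt(h + sqrt(1022))
((-139825 - 1*(-2452913)) + 1227479)*(K(521) - 2518411) = ((-139825 - 1*(-2452913)) + 1227479)*(sqrt(521 + sqrt(1022)) - 2518411) = ((-139825 + 2452913) + 1227479)*(-2518411 + sqrt(521 + sqrt(1022))) = (2313088 + 1227479)*(-2518411 + sqrt(521 + sqrt(1022))) = 3540567*(-2518411 + sqrt(521 + sqrt(1022))) = -8916602879037 + 3540567*sqrt(521 + sqrt(1022))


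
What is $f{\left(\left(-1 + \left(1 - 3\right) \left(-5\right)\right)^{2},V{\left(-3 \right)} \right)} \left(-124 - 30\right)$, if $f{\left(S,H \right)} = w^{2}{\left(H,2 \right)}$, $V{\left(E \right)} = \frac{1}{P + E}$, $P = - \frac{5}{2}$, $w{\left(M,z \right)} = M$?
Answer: $- \frac{56}{11} \approx -5.0909$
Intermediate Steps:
$P = - \frac{5}{2}$ ($P = \left(-5\right) \frac{1}{2} = - \frac{5}{2} \approx -2.5$)
$V{\left(E \right)} = \frac{1}{- \frac{5}{2} + E}$
$f{\left(S,H \right)} = H^{2}$
$f{\left(\left(-1 + \left(1 - 3\right) \left(-5\right)\right)^{2},V{\left(-3 \right)} \right)} \left(-124 - 30\right) = \left(\frac{2}{-5 + 2 \left(-3\right)}\right)^{2} \left(-124 - 30\right) = \left(\frac{2}{-5 - 6}\right)^{2} \left(-154\right) = \left(\frac{2}{-11}\right)^{2} \left(-154\right) = \left(2 \left(- \frac{1}{11}\right)\right)^{2} \left(-154\right) = \left(- \frac{2}{11}\right)^{2} \left(-154\right) = \frac{4}{121} \left(-154\right) = - \frac{56}{11}$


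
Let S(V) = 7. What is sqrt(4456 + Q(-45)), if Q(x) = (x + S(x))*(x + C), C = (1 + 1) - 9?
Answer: 4*sqrt(402) ≈ 80.200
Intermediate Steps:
C = -7 (C = 2 - 9 = -7)
Q(x) = (-7 + x)*(7 + x) (Q(x) = (x + 7)*(x - 7) = (7 + x)*(-7 + x) = (-7 + x)*(7 + x))
sqrt(4456 + Q(-45)) = sqrt(4456 + (-49 + (-45)**2)) = sqrt(4456 + (-49 + 2025)) = sqrt(4456 + 1976) = sqrt(6432) = 4*sqrt(402)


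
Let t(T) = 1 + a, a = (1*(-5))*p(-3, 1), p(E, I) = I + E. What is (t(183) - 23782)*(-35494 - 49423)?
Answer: 2018562007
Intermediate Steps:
p(E, I) = E + I
a = 10 (a = (1*(-5))*(-3 + 1) = -5*(-2) = 10)
t(T) = 11 (t(T) = 1 + 10 = 11)
(t(183) - 23782)*(-35494 - 49423) = (11 - 23782)*(-35494 - 49423) = -23771*(-84917) = 2018562007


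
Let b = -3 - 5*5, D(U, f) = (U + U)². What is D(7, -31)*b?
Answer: -5488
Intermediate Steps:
D(U, f) = 4*U² (D(U, f) = (2*U)² = 4*U²)
b = -28 (b = -3 - 25 = -28)
D(7, -31)*b = (4*7²)*(-28) = (4*49)*(-28) = 196*(-28) = -5488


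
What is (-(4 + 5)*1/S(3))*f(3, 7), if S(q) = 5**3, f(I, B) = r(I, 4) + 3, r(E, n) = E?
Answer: -54/125 ≈ -0.43200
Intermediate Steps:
f(I, B) = 3 + I (f(I, B) = I + 3 = 3 + I)
S(q) = 125
(-(4 + 5)*1/S(3))*f(3, 7) = (-(4 + 5)*1/125)*(3 + 3) = -9*1*(1/125)*6 = -9/125*6 = -54/125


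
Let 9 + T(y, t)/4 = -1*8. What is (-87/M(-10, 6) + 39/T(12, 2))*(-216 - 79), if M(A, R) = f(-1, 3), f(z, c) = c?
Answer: 593245/68 ≈ 8724.2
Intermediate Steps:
M(A, R) = 3
T(y, t) = -68 (T(y, t) = -36 + 4*(-1*8) = -36 + 4*(-8) = -36 - 32 = -68)
(-87/M(-10, 6) + 39/T(12, 2))*(-216 - 79) = (-87/3 + 39/(-68))*(-216 - 79) = (-87*⅓ + 39*(-1/68))*(-295) = (-29 - 39/68)*(-295) = -2011/68*(-295) = 593245/68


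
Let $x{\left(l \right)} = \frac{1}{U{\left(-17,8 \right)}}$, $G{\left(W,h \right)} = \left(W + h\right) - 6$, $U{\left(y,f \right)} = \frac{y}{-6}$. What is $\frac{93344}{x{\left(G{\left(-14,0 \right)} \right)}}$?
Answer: $\frac{793424}{3} \approx 2.6447 \cdot 10^{5}$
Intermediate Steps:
$U{\left(y,f \right)} = - \frac{y}{6}$ ($U{\left(y,f \right)} = y \left(- \frac{1}{6}\right) = - \frac{y}{6}$)
$G{\left(W,h \right)} = -6 + W + h$
$x{\left(l \right)} = \frac{6}{17}$ ($x{\left(l \right)} = \frac{1}{\left(- \frac{1}{6}\right) \left(-17\right)} = \frac{1}{\frac{17}{6}} = \frac{6}{17}$)
$\frac{93344}{x{\left(G{\left(-14,0 \right)} \right)}} = \frac{93344}{\frac{6}{17}} = 93344 \cdot \frac{17}{6} = \frac{793424}{3}$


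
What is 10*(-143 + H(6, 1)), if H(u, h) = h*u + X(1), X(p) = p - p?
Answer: -1370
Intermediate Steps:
X(p) = 0
H(u, h) = h*u (H(u, h) = h*u + 0 = h*u)
10*(-143 + H(6, 1)) = 10*(-143 + 1*6) = 10*(-143 + 6) = 10*(-137) = -1370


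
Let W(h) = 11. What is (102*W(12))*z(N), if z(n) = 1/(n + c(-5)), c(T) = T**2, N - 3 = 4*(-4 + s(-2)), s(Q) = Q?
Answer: 561/2 ≈ 280.50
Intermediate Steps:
N = -21 (N = 3 + 4*(-4 - 2) = 3 + 4*(-6) = 3 - 24 = -21)
z(n) = 1/(25 + n) (z(n) = 1/(n + (-5)**2) = 1/(n + 25) = 1/(25 + n))
(102*W(12))*z(N) = (102*11)/(25 - 21) = 1122/4 = 1122*(1/4) = 561/2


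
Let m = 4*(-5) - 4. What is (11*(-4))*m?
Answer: 1056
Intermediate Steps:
m = -24 (m = -20 - 4 = -24)
(11*(-4))*m = (11*(-4))*(-24) = -44*(-24) = 1056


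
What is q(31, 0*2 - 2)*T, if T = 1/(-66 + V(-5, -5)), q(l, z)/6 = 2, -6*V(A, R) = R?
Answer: -72/391 ≈ -0.18414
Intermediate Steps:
V(A, R) = -R/6
q(l, z) = 12 (q(l, z) = 6*2 = 12)
T = -6/391 (T = 1/(-66 - ⅙*(-5)) = 1/(-66 + ⅚) = 1/(-391/6) = -6/391 ≈ -0.015345)
q(31, 0*2 - 2)*T = 12*(-6/391) = -72/391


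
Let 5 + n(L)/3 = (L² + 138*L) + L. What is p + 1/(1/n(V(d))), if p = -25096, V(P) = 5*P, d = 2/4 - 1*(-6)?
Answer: -33559/4 ≈ -8389.8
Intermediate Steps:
d = 13/2 (d = 2*(¼) + 6 = ½ + 6 = 13/2 ≈ 6.5000)
n(L) = -15 + 3*L² + 417*L (n(L) = -15 + 3*((L² + 138*L) + L) = -15 + 3*(L² + 139*L) = -15 + (3*L² + 417*L) = -15 + 3*L² + 417*L)
p + 1/(1/n(V(d))) = -25096 + 1/(1/(-15 + 3*(5*(13/2))² + 417*(5*(13/2)))) = -25096 + 1/(1/(-15 + 3*(65/2)² + 417*(65/2))) = -25096 + 1/(1/(-15 + 3*(4225/4) + 27105/2)) = -25096 + 1/(1/(-15 + 12675/4 + 27105/2)) = -25096 + 1/(1/(66825/4)) = -25096 + 1/(4/66825) = -25096 + 66825/4 = -33559/4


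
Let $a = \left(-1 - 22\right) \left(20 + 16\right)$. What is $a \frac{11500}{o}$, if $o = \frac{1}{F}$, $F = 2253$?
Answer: $-21453066000$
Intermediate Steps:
$o = \frac{1}{2253} \approx 0.00044385$
$a = -828$ ($a = \left(-23\right) 36 = -828$)
$a \frac{11500}{o} = - 828 \cdot 11500 \frac{1}{\frac{1}{2253}} = - 828 \cdot 11500 \cdot 2253 = \left(-828\right) 25909500 = -21453066000$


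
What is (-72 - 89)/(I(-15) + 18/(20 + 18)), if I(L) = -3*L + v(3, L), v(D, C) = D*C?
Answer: -3059/9 ≈ -339.89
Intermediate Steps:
v(D, C) = C*D
I(L) = 0 (I(L) = -3*L + L*3 = -3*L + 3*L = 0)
(-72 - 89)/(I(-15) + 18/(20 + 18)) = (-72 - 89)/(0 + 18/(20 + 18)) = -161/(0 + 18/38) = -161/(0 + 18*(1/38)) = -161/(0 + 9/19) = -161/9/19 = -161*19/9 = -3059/9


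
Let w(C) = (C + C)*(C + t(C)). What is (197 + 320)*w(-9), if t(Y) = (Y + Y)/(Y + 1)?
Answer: 125631/2 ≈ 62816.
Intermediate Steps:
t(Y) = 2*Y/(1 + Y) (t(Y) = (2*Y)/(1 + Y) = 2*Y/(1 + Y))
w(C) = 2*C*(C + 2*C/(1 + C)) (w(C) = (C + C)*(C + 2*C/(1 + C)) = (2*C)*(C + 2*C/(1 + C)) = 2*C*(C + 2*C/(1 + C)))
(197 + 320)*w(-9) = (197 + 320)*(2*(-9)**2*(3 - 9)/(1 - 9)) = 517*(2*81*(-6)/(-8)) = 517*(2*81*(-1/8)*(-6)) = 517*(243/2) = 125631/2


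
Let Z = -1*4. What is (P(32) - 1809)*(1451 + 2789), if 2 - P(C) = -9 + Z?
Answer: -7606560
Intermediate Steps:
Z = -4
P(C) = 15 (P(C) = 2 - (-9 - 4) = 2 - 1*(-13) = 2 + 13 = 15)
(P(32) - 1809)*(1451 + 2789) = (15 - 1809)*(1451 + 2789) = -1794*4240 = -7606560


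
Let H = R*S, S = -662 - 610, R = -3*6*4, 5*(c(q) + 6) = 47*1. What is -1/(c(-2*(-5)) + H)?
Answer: -5/457937 ≈ -1.0919e-5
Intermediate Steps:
c(q) = 17/5 (c(q) = -6 + (47*1)/5 = -6 + (⅕)*47 = -6 + 47/5 = 17/5)
R = -72 (R = -18*4 = -72)
S = -1272
H = 91584 (H = -72*(-1272) = 91584)
-1/(c(-2*(-5)) + H) = -1/(17/5 + 91584) = -1/457937/5 = -1*5/457937 = -5/457937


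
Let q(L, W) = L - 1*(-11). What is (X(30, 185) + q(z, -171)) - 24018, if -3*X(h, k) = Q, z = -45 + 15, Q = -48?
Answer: -24021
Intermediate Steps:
z = -30
X(h, k) = 16 (X(h, k) = -1/3*(-48) = 16)
q(L, W) = 11 + L (q(L, W) = L + 11 = 11 + L)
(X(30, 185) + q(z, -171)) - 24018 = (16 + (11 - 30)) - 24018 = (16 - 19) - 24018 = -3 - 24018 = -24021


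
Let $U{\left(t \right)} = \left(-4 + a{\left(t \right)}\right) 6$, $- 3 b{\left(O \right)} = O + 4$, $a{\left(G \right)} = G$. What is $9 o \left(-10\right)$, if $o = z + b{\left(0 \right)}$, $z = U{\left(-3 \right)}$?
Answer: $3900$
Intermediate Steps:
$b{\left(O \right)} = - \frac{4}{3} - \frac{O}{3}$ ($b{\left(O \right)} = - \frac{O + 4}{3} = - \frac{4 + O}{3} = - \frac{4}{3} - \frac{O}{3}$)
$U{\left(t \right)} = -24 + 6 t$ ($U{\left(t \right)} = \left(-4 + t\right) 6 = -24 + 6 t$)
$z = -42$ ($z = -24 + 6 \left(-3\right) = -24 - 18 = -42$)
$o = - \frac{130}{3}$ ($o = -42 - \frac{4}{3} = - \frac{130}{3} \approx -43.333$)
$9 o \left(-10\right) = 9 \left(- \frac{130}{3}\right) \left(-10\right) = \left(-390\right) \left(-10\right) = 3900$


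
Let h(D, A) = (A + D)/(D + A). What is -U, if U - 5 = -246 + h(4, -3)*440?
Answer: -199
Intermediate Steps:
h(D, A) = 1 (h(D, A) = (A + D)/(A + D) = 1)
U = 199 (U = 5 + (-246 + 1*440) = 5 + (-246 + 440) = 5 + 194 = 199)
-U = -1*199 = -199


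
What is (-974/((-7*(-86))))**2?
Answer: 237169/90601 ≈ 2.6177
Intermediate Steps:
(-974/((-7*(-86))))**2 = (-974/602)**2 = (-974*1/602)**2 = (-487/301)**2 = 237169/90601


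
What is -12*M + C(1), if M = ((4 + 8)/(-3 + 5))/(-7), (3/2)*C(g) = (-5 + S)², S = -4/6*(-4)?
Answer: 2630/189 ≈ 13.915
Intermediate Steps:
S = 8/3 (S = -4*⅙*(-4) = -⅔*(-4) = 8/3 ≈ 2.6667)
C(g) = 98/27 (C(g) = 2*(-5 + 8/3)²/3 = 2*(-7/3)²/3 = (⅔)*(49/9) = 98/27)
M = -6/7 (M = (12/2)*(-⅐) = (12*(½))*(-⅐) = 6*(-⅐) = -6/7 ≈ -0.85714)
-12*M + C(1) = -12*(-6/7) + 98/27 = 72/7 + 98/27 = 2630/189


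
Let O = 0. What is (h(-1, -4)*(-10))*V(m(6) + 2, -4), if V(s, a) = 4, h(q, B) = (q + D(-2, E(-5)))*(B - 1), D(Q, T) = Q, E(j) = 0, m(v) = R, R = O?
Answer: -600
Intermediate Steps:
R = 0
m(v) = 0
h(q, B) = (-1 + B)*(-2 + q) (h(q, B) = (q - 2)*(B - 1) = (-2 + q)*(-1 + B) = (-1 + B)*(-2 + q))
(h(-1, -4)*(-10))*V(m(6) + 2, -4) = ((2 - 1*(-1) - 2*(-4) - 4*(-1))*(-10))*4 = ((2 + 1 + 8 + 4)*(-10))*4 = (15*(-10))*4 = -150*4 = -600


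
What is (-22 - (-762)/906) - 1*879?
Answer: -135924/151 ≈ -900.16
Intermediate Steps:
(-22 - (-762)/906) - 1*879 = (-22 - (-762)/906) - 879 = (-22 - 1*(-127/151)) - 879 = (-22 + 127/151) - 879 = -3195/151 - 879 = -135924/151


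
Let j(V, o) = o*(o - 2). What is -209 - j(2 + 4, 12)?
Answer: -329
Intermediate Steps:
j(V, o) = o*(-2 + o)
-209 - j(2 + 4, 12) = -209 - 12*(-2 + 12) = -209 - 12*10 = -209 - 1*120 = -209 - 120 = -329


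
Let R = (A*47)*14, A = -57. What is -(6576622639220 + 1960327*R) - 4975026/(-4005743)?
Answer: -3721391679195940024/572249 ≈ -6.5031e+12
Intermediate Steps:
R = -37506 (R = -57*47*14 = -2679*14 = -37506)
-(6576622639220 + 1960327*R) - 4975026/(-4005743) = -1960327/(1/(-37506 + 3354860)) - 4975026/(-4005743) = -1960327/(1/3317354) - 4975026*(-1/4005743) = -1960327/1/3317354 + 710718/572249 = -1960327*3317354 + 710718/572249 = -6503098614758 + 710718/572249 = -3721391679195940024/572249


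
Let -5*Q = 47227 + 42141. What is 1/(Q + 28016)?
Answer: 5/50712 ≈ 9.8596e-5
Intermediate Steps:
Q = -89368/5 (Q = -(47227 + 42141)/5 = -⅕*89368 = -89368/5 ≈ -17874.)
1/(Q + 28016) = 1/(-89368/5 + 28016) = 1/(50712/5) = 5/50712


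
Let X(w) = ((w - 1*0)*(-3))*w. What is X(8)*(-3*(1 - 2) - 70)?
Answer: 12864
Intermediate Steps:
X(w) = -3*w**2 (X(w) = ((w + 0)*(-3))*w = (w*(-3))*w = (-3*w)*w = -3*w**2)
X(8)*(-3*(1 - 2) - 70) = (-3*8**2)*(-3*(1 - 2) - 70) = (-3*64)*(-3*(-1) - 70) = -192*(3 - 70) = -192*(-67) = 12864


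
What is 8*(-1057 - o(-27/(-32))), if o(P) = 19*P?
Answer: -34337/4 ≈ -8584.3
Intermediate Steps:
8*(-1057 - o(-27/(-32))) = 8*(-1057 - 19*(-27/(-32))) = 8*(-1057 - 19*(-27*(-1/32))) = 8*(-1057 - 19*27/32) = 8*(-1057 - 1*513/32) = 8*(-1057 - 513/32) = 8*(-34337/32) = -34337/4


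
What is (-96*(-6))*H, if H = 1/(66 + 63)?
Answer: 192/43 ≈ 4.4651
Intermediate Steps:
H = 1/129 ≈ 0.0077519
(-96*(-6))*H = -96*(-6)*(1/129) = 576*(1/129) = 192/43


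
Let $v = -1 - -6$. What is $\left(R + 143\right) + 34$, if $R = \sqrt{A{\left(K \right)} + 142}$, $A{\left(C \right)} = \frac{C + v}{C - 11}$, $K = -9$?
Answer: $177 + \frac{3 \sqrt{395}}{5} \approx 188.92$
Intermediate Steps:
$v = 5$ ($v = -1 + 6 = 5$)
$A{\left(C \right)} = \frac{5 + C}{-11 + C}$ ($A{\left(C \right)} = \frac{C + 5}{C - 11} = \frac{5 + C}{-11 + C}$)
$R = \frac{3 \sqrt{395}}{5}$ ($R = \sqrt{\frac{5 - 9}{-11 - 9} + 142} = \sqrt{\frac{1}{-20} \left(-4\right) + 142} = \sqrt{\left(- \frac{1}{20}\right) \left(-4\right) + 142} = \sqrt{\frac{1}{5} + 142} = \sqrt{\frac{711}{5}} = \frac{3 \sqrt{395}}{5} \approx 11.925$)
$\left(R + 143\right) + 34 = \left(\frac{3 \sqrt{395}}{5} + 143\right) + 34 = \left(143 + \frac{3 \sqrt{395}}{5}\right) + 34 = 177 + \frac{3 \sqrt{395}}{5}$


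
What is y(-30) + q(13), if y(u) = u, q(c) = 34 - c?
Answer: -9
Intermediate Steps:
y(-30) + q(13) = -30 + (34 - 1*13) = -30 + (34 - 13) = -30 + 21 = -9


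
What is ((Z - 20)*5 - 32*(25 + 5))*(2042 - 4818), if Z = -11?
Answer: 3095240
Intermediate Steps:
((Z - 20)*5 - 32*(25 + 5))*(2042 - 4818) = ((-11 - 20)*5 - 32*(25 + 5))*(2042 - 4818) = (-31*5 - 32*30)*(-2776) = (-155 - 960)*(-2776) = -1115*(-2776) = 3095240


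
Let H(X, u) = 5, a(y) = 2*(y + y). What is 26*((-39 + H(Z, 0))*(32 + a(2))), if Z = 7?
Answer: -35360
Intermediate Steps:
a(y) = 4*y (a(y) = 2*(2*y) = 4*y)
26*((-39 + H(Z, 0))*(32 + a(2))) = 26*((-39 + 5)*(32 + 4*2)) = 26*(-34*(32 + 8)) = 26*(-34*40) = 26*(-1360) = -35360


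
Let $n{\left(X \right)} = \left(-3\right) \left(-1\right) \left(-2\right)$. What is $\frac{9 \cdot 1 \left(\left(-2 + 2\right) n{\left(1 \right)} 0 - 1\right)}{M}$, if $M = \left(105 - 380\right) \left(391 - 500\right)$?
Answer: $- \frac{9}{29975} \approx -0.00030025$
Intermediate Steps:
$n{\left(X \right)} = -6$ ($n{\left(X \right)} = 3 \left(-2\right) = -6$)
$M = 29975$ ($M = \left(-275\right) \left(-109\right) = 29975$)
$\frac{9 \cdot 1 \left(\left(-2 + 2\right) n{\left(1 \right)} 0 - 1\right)}{M} = \frac{9 \cdot 1 \left(\left(-2 + 2\right) \left(-6\right) 0 - 1\right)}{29975} = 9 \left(0 \left(-6\right) 0 - 1\right) \frac{1}{29975} = 9 \left(0 \cdot 0 - 1\right) \frac{1}{29975} = 9 \left(0 - 1\right) \frac{1}{29975} = 9 \left(-1\right) \frac{1}{29975} = \left(-9\right) \frac{1}{29975} = - \frac{9}{29975}$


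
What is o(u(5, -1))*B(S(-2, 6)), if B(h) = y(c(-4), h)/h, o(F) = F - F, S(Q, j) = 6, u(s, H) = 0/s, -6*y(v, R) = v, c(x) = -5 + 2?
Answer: 0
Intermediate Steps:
c(x) = -3
y(v, R) = -v/6
u(s, H) = 0
o(F) = 0
B(h) = 1/(2*h) (B(h) = (-⅙*(-3))/h = 1/(2*h))
o(u(5, -1))*B(S(-2, 6)) = 0*((½)/6) = 0*((½)*(⅙)) = 0*(1/12) = 0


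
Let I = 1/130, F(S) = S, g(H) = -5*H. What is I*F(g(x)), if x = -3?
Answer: 3/26 ≈ 0.11538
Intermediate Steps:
I = 1/130 ≈ 0.0076923
I*F(g(x)) = (-5*(-3))/130 = (1/130)*15 = 3/26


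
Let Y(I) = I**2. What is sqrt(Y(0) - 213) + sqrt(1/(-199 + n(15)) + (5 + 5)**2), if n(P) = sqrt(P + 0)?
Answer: (sqrt(-42387 + 213*sqrt(15)) + sqrt(19899 - 100*sqrt(15)))/sqrt(199 - sqrt(15)) ≈ 9.9997 + 14.595*I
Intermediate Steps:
n(P) = sqrt(P)
sqrt(Y(0) - 213) + sqrt(1/(-199 + n(15)) + (5 + 5)**2) = sqrt(0**2 - 213) + sqrt(1/(-199 + sqrt(15)) + (5 + 5)**2) = sqrt(0 - 213) + sqrt(1/(-199 + sqrt(15)) + 10**2) = sqrt(-213) + sqrt(1/(-199 + sqrt(15)) + 100) = I*sqrt(213) + sqrt(100 + 1/(-199 + sqrt(15))) = sqrt(100 + 1/(-199 + sqrt(15))) + I*sqrt(213)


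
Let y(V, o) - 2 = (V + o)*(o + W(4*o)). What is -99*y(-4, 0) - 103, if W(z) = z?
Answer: -301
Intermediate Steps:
y(V, o) = 2 + 5*o*(V + o) (y(V, o) = 2 + (V + o)*(o + 4*o) = 2 + (V + o)*(5*o) = 2 + 5*o*(V + o))
-99*y(-4, 0) - 103 = -99*(2 + 5*0**2 + 5*(-4)*0) - 103 = -99*(2 + 5*0 + 0) - 103 = -99*(2 + 0 + 0) - 103 = -99*2 - 103 = -198 - 103 = -301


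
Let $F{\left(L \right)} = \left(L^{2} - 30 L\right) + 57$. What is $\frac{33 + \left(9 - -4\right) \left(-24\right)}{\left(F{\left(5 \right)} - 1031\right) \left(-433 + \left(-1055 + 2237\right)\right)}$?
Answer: $\frac{279}{823151} \approx 0.00033894$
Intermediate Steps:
$F{\left(L \right)} = 57 + L^{2} - 30 L$
$\frac{33 + \left(9 - -4\right) \left(-24\right)}{\left(F{\left(5 \right)} - 1031\right) \left(-433 + \left(-1055 + 2237\right)\right)} = \frac{33 + \left(9 - -4\right) \left(-24\right)}{\left(\left(57 + 5^{2} - 150\right) - 1031\right) \left(-433 + \left(-1055 + 2237\right)\right)} = \frac{33 + \left(9 + 4\right) \left(-24\right)}{\left(\left(57 + 25 - 150\right) - 1031\right) \left(-433 + 1182\right)} = \frac{33 + 13 \left(-24\right)}{\left(-68 - 1031\right) 749} = \frac{33 - 312}{\left(-1099\right) 749} = - \frac{279}{-823151} = \left(-279\right) \left(- \frac{1}{823151}\right) = \frac{279}{823151}$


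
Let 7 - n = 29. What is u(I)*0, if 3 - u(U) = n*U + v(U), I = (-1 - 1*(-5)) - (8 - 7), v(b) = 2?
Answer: 0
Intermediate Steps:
n = -22 (n = 7 - 1*29 = 7 - 29 = -22)
I = 3 (I = (-1 + 5) - 1*1 = 4 - 1 = 3)
u(U) = 1 + 22*U (u(U) = 3 - (-22*U + 2) = 3 - (2 - 22*U) = 3 + (-2 + 22*U) = 1 + 22*U)
u(I)*0 = (1 + 22*3)*0 = (1 + 66)*0 = 67*0 = 0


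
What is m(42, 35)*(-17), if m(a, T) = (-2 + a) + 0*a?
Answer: -680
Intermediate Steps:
m(a, T) = -2 + a (m(a, T) = (-2 + a) + 0 = -2 + a)
m(42, 35)*(-17) = (-2 + 42)*(-17) = 40*(-17) = -680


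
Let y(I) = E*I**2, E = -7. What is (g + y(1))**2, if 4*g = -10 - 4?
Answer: 441/4 ≈ 110.25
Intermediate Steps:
g = -7/2 (g = (-10 - 4)/4 = (1/4)*(-14) = -7/2 ≈ -3.5000)
y(I) = -7*I**2
(g + y(1))**2 = (-7/2 - 7*1**2)**2 = (-7/2 - 7*1)**2 = (-7/2 - 7)**2 = (-21/2)**2 = 441/4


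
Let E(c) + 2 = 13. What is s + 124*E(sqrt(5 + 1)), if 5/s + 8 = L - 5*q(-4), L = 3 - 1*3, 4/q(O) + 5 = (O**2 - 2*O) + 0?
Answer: 234513/172 ≈ 1363.4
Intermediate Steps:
q(O) = 4/(-5 + O**2 - 2*O) (q(O) = 4/(-5 + ((O**2 - 2*O) + 0)) = 4/(-5 + (O**2 - 2*O)) = 4/(-5 + O**2 - 2*O))
E(c) = 11 (E(c) = -2 + 13 = 11)
L = 0 (L = 3 - 3 = 0)
s = -95/172 (s = 5/(-8 + (0 - 20/(-5 + (-4)**2 - 2*(-4)))) = 5/(-8 + (0 - 20/(-5 + 16 + 8))) = 5/(-8 + (0 - 20/19)) = 5/(-8 - 20/19) = 5/(-172/19) = 5*(-19/172) = -95/172 ≈ -0.55233)
s + 124*E(sqrt(5 + 1)) = -95/172 + 124*11 = -95/172 + 1364 = 234513/172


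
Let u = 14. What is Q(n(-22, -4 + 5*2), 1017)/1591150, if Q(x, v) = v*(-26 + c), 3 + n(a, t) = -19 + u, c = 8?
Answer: -9153/795575 ≈ -0.011505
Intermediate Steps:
n(a, t) = -8 (n(a, t) = -3 + (-19 + 14) = -3 - 5 = -8)
Q(x, v) = -18*v (Q(x, v) = v*(-26 + 8) = v*(-18) = -18*v)
Q(n(-22, -4 + 5*2), 1017)/1591150 = -18*1017/1591150 = -18306*1/1591150 = -9153/795575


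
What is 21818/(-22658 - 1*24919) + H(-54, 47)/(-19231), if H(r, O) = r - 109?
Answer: -411826907/914953287 ≈ -0.45011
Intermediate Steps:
H(r, O) = -109 + r
21818/(-22658 - 1*24919) + H(-54, 47)/(-19231) = 21818/(-22658 - 1*24919) + (-109 - 54)/(-19231) = 21818/(-22658 - 24919) - 163*(-1/19231) = 21818/(-47577) + 163/19231 = 21818*(-1/47577) + 163/19231 = -21818/47577 + 163/19231 = -411826907/914953287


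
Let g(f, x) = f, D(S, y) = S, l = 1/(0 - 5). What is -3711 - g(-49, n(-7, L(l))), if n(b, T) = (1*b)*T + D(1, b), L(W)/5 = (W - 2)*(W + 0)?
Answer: -3662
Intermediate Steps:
l = -⅕ (l = 1/(-5) = -⅕ ≈ -0.20000)
L(W) = 5*W*(-2 + W) (L(W) = 5*((W - 2)*(W + 0)) = 5*((-2 + W)*W) = 5*(W*(-2 + W)) = 5*W*(-2 + W))
n(b, T) = 1 + T*b (n(b, T) = (1*b)*T + 1 = b*T + 1 = T*b + 1 = 1 + T*b)
-3711 - g(-49, n(-7, L(l))) = -3711 - 1*(-49) = -3711 + 49 = -3662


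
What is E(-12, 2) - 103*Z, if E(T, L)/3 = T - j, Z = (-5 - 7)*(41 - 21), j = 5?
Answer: 24669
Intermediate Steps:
Z = -240 (Z = -12*20 = -240)
E(T, L) = -15 + 3*T (E(T, L) = 3*(T - 1*5) = 3*(T - 5) = 3*(-5 + T) = -15 + 3*T)
E(-12, 2) - 103*Z = (-15 + 3*(-12)) - 103*(-240) = (-15 - 36) + 24720 = -51 + 24720 = 24669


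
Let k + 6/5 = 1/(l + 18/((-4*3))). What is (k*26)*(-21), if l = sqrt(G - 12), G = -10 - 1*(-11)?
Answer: 190008/265 + 2184*I*sqrt(11)/53 ≈ 717.01 + 136.67*I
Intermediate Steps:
G = 1 (G = -10 + 11 = 1)
l = I*sqrt(11) (l = sqrt(1 - 12) = sqrt(-11) = I*sqrt(11) ≈ 3.3166*I)
k = -6/5 + 1/(-3/2 + I*sqrt(11)) (k = -6/5 + 1/(I*sqrt(11) + 18/((-4*3))) = -6/5 + 1/(I*sqrt(11) + 18/(-12)) = -6/5 + 1/(I*sqrt(11) + 18*(-1/12)) = -6/5 + 1/(I*sqrt(11) - 3/2) = -6/5 + 1/(-3/2 + I*sqrt(11)) ≈ -1.3132 - 0.25031*I)
(k*26)*(-21) = ((-348/265 - 4*I*sqrt(11)/53)*26)*(-21) = (-9048/265 - 104*I*sqrt(11)/53)*(-21) = 190008/265 + 2184*I*sqrt(11)/53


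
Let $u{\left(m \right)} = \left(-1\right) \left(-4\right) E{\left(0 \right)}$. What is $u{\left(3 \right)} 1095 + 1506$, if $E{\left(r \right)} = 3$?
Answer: $14646$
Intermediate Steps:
$u{\left(m \right)} = 12$ ($u{\left(m \right)} = \left(-1\right) \left(-4\right) 3 = 4 \cdot 3 = 12$)
$u{\left(3 \right)} 1095 + 1506 = 12 \cdot 1095 + 1506 = 13140 + 1506 = 14646$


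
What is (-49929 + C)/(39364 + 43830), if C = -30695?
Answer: -40312/41597 ≈ -0.96911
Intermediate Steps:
(-49929 + C)/(39364 + 43830) = (-49929 - 30695)/(39364 + 43830) = -80624/83194 = -80624*1/83194 = -40312/41597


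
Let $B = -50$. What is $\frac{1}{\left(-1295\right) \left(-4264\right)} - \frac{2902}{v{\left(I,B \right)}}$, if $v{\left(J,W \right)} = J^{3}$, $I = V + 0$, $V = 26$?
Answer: $- \frac{154081521}{933197720} \approx -0.16511$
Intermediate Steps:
$I = 26$ ($I = 26 + 0 = 26$)
$\frac{1}{\left(-1295\right) \left(-4264\right)} - \frac{2902}{v{\left(I,B \right)}} = \frac{1}{\left(-1295\right) \left(-4264\right)} - \frac{2902}{26^{3}} = \left(- \frac{1}{1295}\right) \left(- \frac{1}{4264}\right) - \frac{2902}{17576} = \frac{1}{5521880} - \frac{1451}{8788} = - \frac{154081521}{933197720}$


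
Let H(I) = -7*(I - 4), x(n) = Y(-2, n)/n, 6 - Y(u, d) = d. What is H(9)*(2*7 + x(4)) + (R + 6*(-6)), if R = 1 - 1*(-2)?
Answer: -1081/2 ≈ -540.50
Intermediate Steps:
Y(u, d) = 6 - d
R = 3 (R = 1 + 2 = 3)
x(n) = (6 - n)/n
H(I) = 28 - 7*I (H(I) = -7*(-4 + I) = 28 - 7*I)
H(9)*(2*7 + x(4)) + (R + 6*(-6)) = (28 - 7*9)*(2*7 + (6 - 1*4)/4) + (3 + 6*(-6)) = (28 - 63)*(14 + (6 - 4)/4) + (3 - 36) = -35*(14 + (¼)*2) - 33 = -35*(14 + ½) - 33 = -35*29/2 - 33 = -1015/2 - 33 = -1081/2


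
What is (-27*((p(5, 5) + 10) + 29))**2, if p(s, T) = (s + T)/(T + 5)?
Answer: 1166400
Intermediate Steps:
p(s, T) = (T + s)/(5 + T)
(-27*((p(5, 5) + 10) + 29))**2 = (-27*(((5 + 5)/(5 + 5) + 10) + 29))**2 = (-27*((10/10 + 10) + 29))**2 = (-27*(((1/10)*10 + 10) + 29))**2 = (-27*((1 + 10) + 29))**2 = (-27*(11 + 29))**2 = (-27*40)**2 = (-1080)**2 = 1166400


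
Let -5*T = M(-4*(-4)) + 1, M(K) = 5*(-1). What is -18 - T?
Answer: -94/5 ≈ -18.800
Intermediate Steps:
M(K) = -5
T = 4/5 (T = -(-5 + 1)/5 = -1/5*(-4) = 4/5 ≈ 0.80000)
-18 - T = -18 - 1*4/5 = -18 - 4/5 = -94/5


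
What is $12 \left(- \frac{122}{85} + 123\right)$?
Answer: $\frac{123996}{85} \approx 1458.8$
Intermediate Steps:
$12 \left(- \frac{122}{85} + 123\right) = 12 \cdot \frac{10333}{85} = \frac{123996}{85}$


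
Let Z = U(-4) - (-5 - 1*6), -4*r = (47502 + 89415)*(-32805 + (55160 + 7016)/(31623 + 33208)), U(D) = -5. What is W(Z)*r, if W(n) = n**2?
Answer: 2620655595579087/64831 ≈ 4.0423e+10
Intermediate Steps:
r = 291183955064343/259324 (r = -(47502 + 89415)*(-32805 + (55160 + 7016)/(31623 + 33208))/4 = -136917*(-32805 + 62176/64831)/4 = -136917*(-2126718779)/(4*64831) = -1/4*(-291183955064343/64831) = 291183955064343/259324 ≈ 1.1229e+9)
Z = 6 (Z = -5 - (-5 - 1*6) = -5 - (-5 - 6) = -5 - 1*(-11) = -5 + 11 = 6)
W(Z)*r = 6**2*(291183955064343/259324) = 36*(291183955064343/259324) = 2620655595579087/64831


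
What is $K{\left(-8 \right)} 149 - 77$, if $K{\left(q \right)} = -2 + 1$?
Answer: $-226$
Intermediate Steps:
$K{\left(q \right)} = -1$
$K{\left(-8 \right)} 149 - 77 = \left(-1\right) 149 - 77 = -149 - 77 = -226$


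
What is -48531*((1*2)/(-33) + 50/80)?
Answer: -2410373/88 ≈ -27391.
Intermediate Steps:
-48531*((1*2)/(-33) + 50/80) = -48531*(2*(-1/33) + 50*(1/80)) = -48531*(-2/33 + 5/8) = -48531*149/264 = -2410373/88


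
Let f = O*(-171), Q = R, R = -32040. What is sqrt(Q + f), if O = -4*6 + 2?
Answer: 3*I*sqrt(3142) ≈ 168.16*I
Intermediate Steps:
O = -22 (O = -24 + 2 = -22)
Q = -32040
f = 3762 (f = -22*(-171) = 3762)
sqrt(Q + f) = sqrt(-32040 + 3762) = sqrt(-28278) = 3*I*sqrt(3142)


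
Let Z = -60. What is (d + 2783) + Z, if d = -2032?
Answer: 691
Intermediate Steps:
(d + 2783) + Z = (-2032 + 2783) - 60 = 751 - 60 = 691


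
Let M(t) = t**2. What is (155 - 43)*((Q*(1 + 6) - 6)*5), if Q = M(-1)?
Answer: 560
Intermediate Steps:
Q = 1 (Q = (-1)**2 = 1)
(155 - 43)*((Q*(1 + 6) - 6)*5) = (155 - 43)*((1*(1 + 6) - 6)*5) = 112*((1*7 - 6)*5) = 112*((7 - 6)*5) = 112*(1*5) = 112*5 = 560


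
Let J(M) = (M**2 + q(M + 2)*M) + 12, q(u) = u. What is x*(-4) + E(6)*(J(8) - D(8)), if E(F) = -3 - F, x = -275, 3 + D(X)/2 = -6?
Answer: -466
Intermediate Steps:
D(X) = -18 (D(X) = -6 + 2*(-6) = -6 - 12 = -18)
J(M) = 12 + M**2 + M*(2 + M) (J(M) = (M**2 + (M + 2)*M) + 12 = (M**2 + (2 + M)*M) + 12 = (M**2 + M*(2 + M)) + 12 = 12 + M**2 + M*(2 + M))
x*(-4) + E(6)*(J(8) - D(8)) = -275*(-4) + (-3 - 1*6)*((12 + 2*8 + 2*8**2) - 1*(-18)) = 1100 + (-3 - 6)*((12 + 16 + 2*64) + 18) = 1100 - 9*((12 + 16 + 128) + 18) = 1100 - 9*(156 + 18) = 1100 - 9*174 = 1100 - 1566 = -466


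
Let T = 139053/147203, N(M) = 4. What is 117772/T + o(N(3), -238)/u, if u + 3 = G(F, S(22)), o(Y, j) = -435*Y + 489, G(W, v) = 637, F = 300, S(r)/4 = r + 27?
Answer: 10991098392641/88159602 ≈ 1.2467e+5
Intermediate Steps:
S(r) = 108 + 4*r (S(r) = 4*(r + 27) = 4*(27 + r) = 108 + 4*r)
o(Y, j) = 489 - 435*Y
u = 634 (u = -3 + 637 = 634)
T = 139053/147203 (T = 139053*(1/147203) = 139053/147203 ≈ 0.94463)
117772/T + o(N(3), -238)/u = 117772/(139053/147203) + (489 - 435*4)/634 = 117772*(147203/139053) + (489 - 1740)*(1/634) = 17336391716/139053 - 1251*1/634 = 17336391716/139053 - 1251/634 = 10991098392641/88159602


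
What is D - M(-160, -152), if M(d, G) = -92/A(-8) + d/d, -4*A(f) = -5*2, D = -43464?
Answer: -217141/5 ≈ -43428.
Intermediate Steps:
A(f) = 5/2 (A(f) = -(-5)*2/4 = -¼*(-10) = 5/2)
M(d, G) = -179/5 (M(d, G) = -92/5/2 + d/d = -92*⅖ + 1 = -184/5 + 1 = -179/5)
D - M(-160, -152) = -43464 - 1*(-179/5) = -43464 + 179/5 = -217141/5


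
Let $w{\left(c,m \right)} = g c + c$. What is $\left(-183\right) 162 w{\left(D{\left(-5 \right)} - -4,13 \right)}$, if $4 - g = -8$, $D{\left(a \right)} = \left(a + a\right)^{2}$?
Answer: $-40081392$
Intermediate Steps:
$D{\left(a \right)} = 4 a^{2}$ ($D{\left(a \right)} = \left(2 a\right)^{2} = 4 a^{2}$)
$g = 12$ ($g = 4 - -8 = 4 + 8 = 12$)
$w{\left(c,m \right)} = 13 c$ ($w{\left(c,m \right)} = 12 c + c = 13 c$)
$\left(-183\right) 162 w{\left(D{\left(-5 \right)} - -4,13 \right)} = \left(-183\right) 162 \cdot 13 \left(4 \left(-5\right)^{2} - -4\right) = - 29646 \cdot 13 \left(4 \cdot 25 + 4\right) = - 29646 \cdot 13 \left(100 + 4\right) = - 29646 \cdot 13 \cdot 104 = \left(-29646\right) 1352 = -40081392$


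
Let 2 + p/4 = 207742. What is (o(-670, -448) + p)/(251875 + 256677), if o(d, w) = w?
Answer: 103814/63569 ≈ 1.6331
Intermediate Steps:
p = 830960 (p = -8 + 4*207742 = -8 + 830968 = 830960)
(o(-670, -448) + p)/(251875 + 256677) = (-448 + 830960)/(251875 + 256677) = 830512/508552 = 830512*(1/508552) = 103814/63569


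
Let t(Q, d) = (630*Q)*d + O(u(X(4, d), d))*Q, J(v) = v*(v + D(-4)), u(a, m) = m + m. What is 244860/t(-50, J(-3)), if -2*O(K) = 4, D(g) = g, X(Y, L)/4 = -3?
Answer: -12243/33070 ≈ -0.37021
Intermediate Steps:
X(Y, L) = -12 (X(Y, L) = 4*(-3) = -12)
u(a, m) = 2*m
O(K) = -2 (O(K) = -½*4 = -2)
J(v) = v*(-4 + v) (J(v) = v*(v - 4) = v*(-4 + v))
t(Q, d) = -2*Q + 630*Q*d (t(Q, d) = (630*Q)*d - 2*Q = 630*Q*d - 2*Q = -2*Q + 630*Q*d)
244860/t(-50, J(-3)) = 244860/((2*(-50)*(-1 + 315*(-3*(-4 - 3))))) = 244860/((2*(-50)*(-1 + 315*(-3*(-7))))) = 244860/((2*(-50)*(-1 + 315*21))) = 244860/((2*(-50)*(-1 + 6615))) = 244860/((2*(-50)*6614)) = 244860/(-661400) = 244860*(-1/661400) = -12243/33070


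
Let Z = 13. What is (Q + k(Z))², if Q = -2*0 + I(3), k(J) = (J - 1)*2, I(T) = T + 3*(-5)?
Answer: 144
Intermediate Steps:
I(T) = -15 + T (I(T) = T - 15 = -15 + T)
k(J) = -2 + 2*J (k(J) = (-1 + J)*2 = -2 + 2*J)
Q = -12 (Q = -2*0 + (-15 + 3) = 0 - 12 = -12)
(Q + k(Z))² = (-12 + (-2 + 2*13))² = (-12 + (-2 + 26))² = (-12 + 24)² = 12² = 144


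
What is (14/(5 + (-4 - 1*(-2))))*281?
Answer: 3934/3 ≈ 1311.3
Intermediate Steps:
(14/(5 + (-4 - 1*(-2))))*281 = (14/(5 + (-4 + 2)))*281 = (14/(5 - 2))*281 = (14/3)*281 = 3934/3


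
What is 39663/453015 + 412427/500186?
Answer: 22963832747/25176862310 ≈ 0.91210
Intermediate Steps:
39663/453015 + 412427/500186 = 39663*(1/453015) + 412427*(1/500186) = 4407/50335 + 412427/500186 = 22963832747/25176862310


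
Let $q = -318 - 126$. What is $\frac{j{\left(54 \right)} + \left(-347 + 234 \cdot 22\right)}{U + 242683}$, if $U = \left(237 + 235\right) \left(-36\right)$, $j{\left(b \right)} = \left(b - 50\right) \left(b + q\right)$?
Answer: $\frac{3241}{225691} \approx 0.01436$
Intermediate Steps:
$q = -444$
$j{\left(b \right)} = \left(-444 + b\right) \left(-50 + b\right)$ ($j{\left(b \right)} = \left(b - 50\right) \left(b - 444\right) = \left(-50 + b\right) \left(-444 + b\right) = \left(-444 + b\right) \left(-50 + b\right)$)
$U = -16992$ ($U = 472 \left(-36\right) = -16992$)
$\frac{j{\left(54 \right)} + \left(-347 + 234 \cdot 22\right)}{U + 242683} = \frac{\left(22200 + 54^{2} - 26676\right) + \left(-347 + 234 \cdot 22\right)}{-16992 + 242683} = \frac{\left(22200 + 2916 - 26676\right) + \left(-347 + 5148\right)}{225691} = \left(-1560 + 4801\right) \frac{1}{225691} = 3241 \cdot \frac{1}{225691} = \frac{3241}{225691}$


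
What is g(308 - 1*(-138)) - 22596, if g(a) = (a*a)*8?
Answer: 1568732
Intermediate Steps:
g(a) = 8*a² (g(a) = a²*8 = 8*a²)
g(308 - 1*(-138)) - 22596 = 8*(308 - 1*(-138))² - 22596 = 8*(308 + 138)² - 22596 = 8*446² - 22596 = 8*198916 - 22596 = 1591328 - 22596 = 1568732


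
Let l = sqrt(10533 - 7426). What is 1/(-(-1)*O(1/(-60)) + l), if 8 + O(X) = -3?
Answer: 11/2986 + sqrt(3107)/2986 ≈ 0.022351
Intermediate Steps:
O(X) = -11 (O(X) = -8 - 3 = -11)
l = sqrt(3107) ≈ 55.740
1/(-(-1)*O(1/(-60)) + l) = 1/(-(-1)*(-11) + sqrt(3107)) = 1/(-1*11 + sqrt(3107)) = 1/(-11 + sqrt(3107))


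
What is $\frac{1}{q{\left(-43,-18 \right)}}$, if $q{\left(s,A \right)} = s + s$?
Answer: $- \frac{1}{86} \approx -0.011628$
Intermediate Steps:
$q{\left(s,A \right)} = 2 s$
$\frac{1}{q{\left(-43,-18 \right)}} = \frac{1}{2 \left(-43\right)} = \frac{1}{-86} = - \frac{1}{86}$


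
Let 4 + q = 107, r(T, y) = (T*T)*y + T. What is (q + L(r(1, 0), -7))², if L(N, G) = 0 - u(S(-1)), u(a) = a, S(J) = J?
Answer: 10816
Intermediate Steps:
r(T, y) = T + y*T² (r(T, y) = T²*y + T = y*T² + T = T + y*T²)
q = 103 (q = -4 + 107 = 103)
L(N, G) = 1 (L(N, G) = 0 - 1*(-1) = 0 + 1 = 1)
(q + L(r(1, 0), -7))² = (103 + 1)² = 104² = 10816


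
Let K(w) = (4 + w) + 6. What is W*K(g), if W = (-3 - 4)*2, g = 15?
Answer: -350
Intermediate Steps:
K(w) = 10 + w
W = -14 (W = -7*2 = -14)
W*K(g) = -14*(10 + 15) = -14*25 = -350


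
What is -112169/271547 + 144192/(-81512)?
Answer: -6037253069/2766792383 ≈ -2.1820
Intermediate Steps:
-112169/271547 + 144192/(-81512) = -112169*1/271547 + 144192*(-1/81512) = -112169/271547 - 18024/10189 = -6037253069/2766792383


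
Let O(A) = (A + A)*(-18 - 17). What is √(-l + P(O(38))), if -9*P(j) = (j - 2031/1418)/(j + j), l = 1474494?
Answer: I*√47199921799993313435/5657820 ≈ 1214.3*I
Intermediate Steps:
O(A) = -70*A (O(A) = (2*A)*(-35) = -70*A)
P(j) = -(-2031/1418 + j)/(18*j) (P(j) = -(j - 2031/1418)/(9*(j + j)) = -(j - 2031*1/1418)/(9*(2*j)) = -(j - 2031/1418)*1/(2*j)/9 = -(-2031/1418 + j)*1/(2*j)/9 = -(-2031/1418 + j)/(18*j))
√(-l + P(O(38))) = √(-1*1474494 + (2031 - (-99260)*38)/(25524*((-70*38)))) = √(-1474494 + (1/25524)*(2031 - 1418*(-2660))/(-2660)) = √(-1474494 + (1/25524)*(-1/2660)*(2031 + 3771880)) = √(-1474494 + (1/25524)*(-1/2660)*3773911) = √(-1474494 - 3773911/67893840) = √(-100109063490871/67893840) = I*√47199921799993313435/5657820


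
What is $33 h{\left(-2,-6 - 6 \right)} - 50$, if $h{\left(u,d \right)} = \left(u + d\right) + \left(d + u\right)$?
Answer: $-974$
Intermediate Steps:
$h{\left(u,d \right)} = 2 d + 2 u$ ($h{\left(u,d \right)} = \left(d + u\right) + \left(d + u\right) = 2 d + 2 u$)
$33 h{\left(-2,-6 - 6 \right)} - 50 = 33 \left(2 \left(-6 - 6\right) + 2 \left(-2\right)\right) - 50 = 33 \left(2 \left(-6 - 6\right) - 4\right) - 50 = 33 \left(2 \left(-12\right) - 4\right) - 50 = 33 \left(-24 - 4\right) - 50 = 33 \left(-28\right) - 50 = -924 - 50 = -974$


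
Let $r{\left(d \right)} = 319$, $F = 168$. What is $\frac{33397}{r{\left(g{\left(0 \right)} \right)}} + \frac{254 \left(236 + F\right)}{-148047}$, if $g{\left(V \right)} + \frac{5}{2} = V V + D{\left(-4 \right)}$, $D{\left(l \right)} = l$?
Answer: $\frac{4911591155}{47226993} \approx 104.0$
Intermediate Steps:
$g{\left(V \right)} = - \frac{13}{2} + V^{2}$ ($g{\left(V \right)} = - \frac{5}{2} + \left(V V - 4\right) = - \frac{5}{2} + \left(V^{2} - 4\right) = - \frac{5}{2} + \left(-4 + V^{2}\right) = - \frac{13}{2} + V^{2}$)
$\frac{33397}{r{\left(g{\left(0 \right)} \right)}} + \frac{254 \left(236 + F\right)}{-148047} = \frac{33397}{319} + \frac{254 \left(236 + 168\right)}{-148047} = 33397 \cdot \frac{1}{319} + 254 \cdot 404 \left(- \frac{1}{148047}\right) = \frac{33397}{319} + 102616 \left(- \frac{1}{148047}\right) = \frac{33397}{319} - \frac{102616}{148047} = \frac{4911591155}{47226993}$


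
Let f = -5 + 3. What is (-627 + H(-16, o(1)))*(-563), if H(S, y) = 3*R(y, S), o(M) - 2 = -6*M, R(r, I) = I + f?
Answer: 383403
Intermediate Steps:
f = -2
R(r, I) = -2 + I (R(r, I) = I - 2 = -2 + I)
o(M) = 2 - 6*M
H(S, y) = -6 + 3*S (H(S, y) = 3*(-2 + S) = -6 + 3*S)
(-627 + H(-16, o(1)))*(-563) = (-627 + (-6 + 3*(-16)))*(-563) = (-627 + (-6 - 48))*(-563) = (-627 - 54)*(-563) = -681*(-563) = 383403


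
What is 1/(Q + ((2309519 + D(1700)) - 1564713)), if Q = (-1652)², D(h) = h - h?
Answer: 1/3473910 ≈ 2.8786e-7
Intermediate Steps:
D(h) = 0
Q = 2729104
1/(Q + ((2309519 + D(1700)) - 1564713)) = 1/(2729104 + ((2309519 + 0) - 1564713)) = 1/(2729104 + (2309519 - 1564713)) = 1/(2729104 + 744806) = 1/3473910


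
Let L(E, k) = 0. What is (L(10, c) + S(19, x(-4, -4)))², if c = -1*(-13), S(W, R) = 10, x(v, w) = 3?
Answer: 100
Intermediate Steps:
c = 13
(L(10, c) + S(19, x(-4, -4)))² = (0 + 10)² = 10² = 100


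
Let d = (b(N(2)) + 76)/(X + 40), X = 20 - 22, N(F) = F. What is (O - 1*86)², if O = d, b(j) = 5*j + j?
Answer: 2528100/361 ≈ 7003.0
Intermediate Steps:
b(j) = 6*j
X = -2
d = 44/19 (d = (6*2 + 76)/(-2 + 40) = (12 + 76)/38 = 88*(1/38) = 44/19 ≈ 2.3158)
O = 44/19 ≈ 2.3158
(O - 1*86)² = (44/19 - 1*86)² = (44/19 - 86)² = (-1590/19)² = 2528100/361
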